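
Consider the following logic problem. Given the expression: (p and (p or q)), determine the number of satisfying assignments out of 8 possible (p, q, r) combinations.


Check all 8 assignments:
p=0, q=0, r=0: 0
p=0, q=0, r=1: 0
p=0, q=1, r=0: 0
p=0, q=1, r=1: 0
p=1, q=0, r=0: 1
p=1, q=0, r=1: 1
p=1, q=1, r=0: 1
p=1, q=1, r=1: 1
Count of True = 4

4


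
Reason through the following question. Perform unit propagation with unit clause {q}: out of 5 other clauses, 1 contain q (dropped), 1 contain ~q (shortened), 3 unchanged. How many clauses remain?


Satisfied (removed): 1
Shortened (remain): 1
Unchanged (remain): 3
Remaining = 1 + 3 = 4

4


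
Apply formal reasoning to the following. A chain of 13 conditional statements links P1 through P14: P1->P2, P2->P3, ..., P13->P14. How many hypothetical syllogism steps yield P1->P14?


With 13 implications in a chain connecting 14 propositions:
P1->P2, P2->P3, ..., P13->P14
Steps needed = (number of implications) - 1 = 13 - 1 = 12

12


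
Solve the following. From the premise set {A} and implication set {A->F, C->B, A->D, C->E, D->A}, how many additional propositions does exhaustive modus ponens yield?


Initial facts: {A}
Apply modus ponens to closure:
  A and A->F  =>  F
  A and A->D  =>  D
Final known: {A, D, F}
New propositions: {D, F}
Count = 2

2


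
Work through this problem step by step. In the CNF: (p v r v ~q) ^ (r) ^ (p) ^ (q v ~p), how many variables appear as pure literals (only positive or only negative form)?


Check each variable for pure literal status:
p: mixed (not pure)
q: mixed (not pure)
r: pure positive
Pure literal count = 1

1


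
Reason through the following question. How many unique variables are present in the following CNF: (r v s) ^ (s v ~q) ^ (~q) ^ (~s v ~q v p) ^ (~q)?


Identify each variable that appears in the formula.
Variables found: p, q, r, s
Count = 4

4


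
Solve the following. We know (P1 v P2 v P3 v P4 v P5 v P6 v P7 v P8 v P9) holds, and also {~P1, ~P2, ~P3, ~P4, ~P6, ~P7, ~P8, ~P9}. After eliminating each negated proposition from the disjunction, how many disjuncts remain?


Original disjuncts (9): P1, P2, P3, P4, P5, P6, P7, P8, P9
Negated (eliminate): ~P1, ~P2, ~P3, ~P4, ~P6, ~P7, ~P8, ~P9
Remaining disjuncts: P5
Count = 9 - 8 = 1

1


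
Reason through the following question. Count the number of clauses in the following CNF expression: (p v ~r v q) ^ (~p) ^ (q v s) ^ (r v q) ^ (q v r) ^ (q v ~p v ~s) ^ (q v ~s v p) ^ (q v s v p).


A CNF formula is a conjunction of clauses.
Clauses are separated by ^.
Counting the conjuncts: 8 clauses.

8


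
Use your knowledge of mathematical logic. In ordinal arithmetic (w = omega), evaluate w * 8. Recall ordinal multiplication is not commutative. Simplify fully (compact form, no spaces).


Compute w * 8.
Ordinal * is associative and left-distributive over +, but NOT commutative; for finite n>1, n*w = w but w*n stays w*n.
w * 8 means 8 copies of w concatenated: w*8.
Result = w*8

w*8


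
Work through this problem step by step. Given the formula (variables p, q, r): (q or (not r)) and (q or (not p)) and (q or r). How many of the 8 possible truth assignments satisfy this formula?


Evaluate all 8 assignments for p, q, r:
p=0, q=0, r=0: 0
p=0, q=0, r=1: 0
p=0, q=1, r=0: 1
p=0, q=1, r=1: 1
p=1, q=0, r=0: 0
p=1, q=0, r=1: 0
p=1, q=1, r=0: 1
p=1, q=1, r=1: 1
Satisfying count = 4

4


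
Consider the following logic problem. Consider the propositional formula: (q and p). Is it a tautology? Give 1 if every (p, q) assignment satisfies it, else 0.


Check all 4 assignments:
p=0, q=0: 0
p=0, q=1: 0
p=1, q=0: 0
p=1, q=1: 1
Satisfying count = 1/4.
Tautology iff count = 4: no.

0


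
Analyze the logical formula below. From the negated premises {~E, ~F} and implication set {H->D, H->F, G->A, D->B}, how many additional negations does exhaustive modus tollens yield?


Initial negated facts: {~E, ~F}
Apply modus tollens to closure:
  ~F and H->F  =>  ~H
Final negated: {~E, ~F, ~H}
New negations: {~H}
Count = 1

1


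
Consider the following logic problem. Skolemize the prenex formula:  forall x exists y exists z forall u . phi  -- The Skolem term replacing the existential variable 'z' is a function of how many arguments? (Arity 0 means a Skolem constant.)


Quantifier prefix: forall x exists y exists z forall u
'z' is existentially quantified at position 3.
Universal variables preceding it: x
Skolem function arity = 1

1


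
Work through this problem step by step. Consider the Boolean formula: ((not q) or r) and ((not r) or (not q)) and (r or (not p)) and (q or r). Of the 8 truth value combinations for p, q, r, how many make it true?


Evaluate all 8 assignments for p, q, r:
p=0, q=0, r=0: 0
p=0, q=0, r=1: 1
p=0, q=1, r=0: 0
p=0, q=1, r=1: 0
p=1, q=0, r=0: 0
p=1, q=0, r=1: 1
p=1, q=1, r=0: 0
p=1, q=1, r=1: 0
Satisfying count = 2

2


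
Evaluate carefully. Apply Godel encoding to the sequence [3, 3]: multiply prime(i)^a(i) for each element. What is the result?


Encode each element as an exponent of the corresponding prime:
  2^3 = 8
  3^3 = 27
Product = 8 * 27 = 216

216


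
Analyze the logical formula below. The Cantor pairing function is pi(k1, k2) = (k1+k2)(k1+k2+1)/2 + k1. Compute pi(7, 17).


k1 + k2 = 24
(k1+k2)(k1+k2+1)/2 = 24 * 25 / 2 = 300
pi = 300 + 7 = 307

307


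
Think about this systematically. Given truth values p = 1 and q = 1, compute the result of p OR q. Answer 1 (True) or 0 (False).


p = 1, q = 1
Operation: p OR q
Evaluate: 1 OR 1 = 1

1


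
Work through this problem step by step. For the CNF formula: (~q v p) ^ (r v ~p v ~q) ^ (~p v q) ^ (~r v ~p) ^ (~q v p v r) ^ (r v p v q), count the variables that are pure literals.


Check each variable for pure literal status:
p: mixed (not pure)
q: mixed (not pure)
r: mixed (not pure)
Pure literal count = 0

0


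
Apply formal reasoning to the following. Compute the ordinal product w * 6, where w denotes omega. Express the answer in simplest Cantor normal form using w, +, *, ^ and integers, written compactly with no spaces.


Compute w * 6.
Ordinal * is associative and left-distributive over +, but NOT commutative; for finite n>1, n*w = w but w*n stays w*n.
w * 6 means 6 copies of w concatenated: w*6.
Result = w*6

w*6


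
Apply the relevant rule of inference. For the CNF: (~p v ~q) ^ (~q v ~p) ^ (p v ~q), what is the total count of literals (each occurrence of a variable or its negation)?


Counting literals in each clause:
Clause 1: 2 literal(s)
Clause 2: 2 literal(s)
Clause 3: 2 literal(s)
Total = 6

6


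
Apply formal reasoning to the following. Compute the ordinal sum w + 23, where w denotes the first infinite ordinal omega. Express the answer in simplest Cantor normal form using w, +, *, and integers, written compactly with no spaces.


Compute w + 23.
Ordinal + is associative but NOT commutative; for finite n>0, n + w = w but w + n stays w+n.
w + 23 is already in normal form (a successor ordinal beyond w).
Result = w+23

w+23


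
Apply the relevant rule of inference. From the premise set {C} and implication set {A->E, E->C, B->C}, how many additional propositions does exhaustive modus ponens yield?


Initial facts: {C}
Apply modus ponens to closure:
  (no implication fires)
Final known: {C}
New propositions: {(none)}
Count = 0

0


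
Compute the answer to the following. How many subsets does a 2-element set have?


The power set of a set with n elements has 2^n elements.
|P(S)| = 2^2 = 4

4


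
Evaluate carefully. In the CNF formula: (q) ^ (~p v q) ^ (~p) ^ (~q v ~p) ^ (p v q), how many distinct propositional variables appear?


Identify each variable that appears in the formula.
Variables found: p, q
Count = 2

2


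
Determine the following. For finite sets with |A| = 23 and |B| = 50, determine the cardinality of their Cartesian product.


The Cartesian product A x B contains all ordered pairs (a, b).
|A x B| = |A| * |B| = 23 * 50 = 1150

1150


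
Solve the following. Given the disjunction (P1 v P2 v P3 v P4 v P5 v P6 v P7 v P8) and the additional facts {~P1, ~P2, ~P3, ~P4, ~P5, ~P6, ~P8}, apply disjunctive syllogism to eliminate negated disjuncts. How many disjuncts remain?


Original disjuncts (8): P1, P2, P3, P4, P5, P6, P7, P8
Negated (eliminate): ~P1, ~P2, ~P3, ~P4, ~P5, ~P6, ~P8
Remaining disjuncts: P7
Count = 8 - 7 = 1

1


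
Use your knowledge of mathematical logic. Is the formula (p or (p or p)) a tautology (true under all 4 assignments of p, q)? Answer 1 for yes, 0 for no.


Check all 4 assignments:
p=0, q=0: 0
p=0, q=1: 0
p=1, q=0: 1
p=1, q=1: 1
Satisfying count = 2/4.
Tautology iff count = 4: no.

0


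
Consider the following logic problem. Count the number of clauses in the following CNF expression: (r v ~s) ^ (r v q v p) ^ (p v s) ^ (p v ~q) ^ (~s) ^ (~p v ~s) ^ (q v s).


A CNF formula is a conjunction of clauses.
Clauses are separated by ^.
Counting the conjuncts: 7 clauses.

7


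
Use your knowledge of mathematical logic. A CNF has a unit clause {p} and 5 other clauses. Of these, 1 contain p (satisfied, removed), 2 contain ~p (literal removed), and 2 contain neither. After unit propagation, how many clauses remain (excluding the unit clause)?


Satisfied (removed): 1
Shortened (remain): 2
Unchanged (remain): 2
Remaining = 2 + 2 = 4

4


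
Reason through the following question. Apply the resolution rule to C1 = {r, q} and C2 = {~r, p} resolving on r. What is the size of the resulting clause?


Remove r from C1 and ~r from C2.
C1 remainder: {q}
C2 remainder: {p}
Union (resolvent): {p, q}
Resolvent has 2 literal(s).

2


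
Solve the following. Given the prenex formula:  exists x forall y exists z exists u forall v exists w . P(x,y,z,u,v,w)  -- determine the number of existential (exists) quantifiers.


Quantifier prefix: exists x forall y exists z exists u forall v exists w
Mark each quantifier type:
  E U E E U E
Universal count = 2, Existential count = 4
Asked for existential (exists) quantifiers: 4

4


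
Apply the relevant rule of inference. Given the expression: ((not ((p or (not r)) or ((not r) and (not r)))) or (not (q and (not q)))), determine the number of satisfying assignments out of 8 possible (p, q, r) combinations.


Check all 8 assignments:
p=0, q=0, r=0: 1
p=0, q=0, r=1: 1
p=0, q=1, r=0: 1
p=0, q=1, r=1: 1
p=1, q=0, r=0: 1
p=1, q=0, r=1: 1
p=1, q=1, r=0: 1
p=1, q=1, r=1: 1
Count of True = 8

8


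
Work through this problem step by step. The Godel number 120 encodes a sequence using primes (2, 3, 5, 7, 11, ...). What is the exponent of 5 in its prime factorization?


Factorize 120 by dividing by 5 repeatedly.
Division steps: 5 divides 120 exactly 1 time(s).
Exponent of 5 = 1

1


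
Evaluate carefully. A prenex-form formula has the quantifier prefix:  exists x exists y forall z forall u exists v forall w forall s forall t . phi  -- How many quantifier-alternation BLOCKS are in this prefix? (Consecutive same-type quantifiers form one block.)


Quantifier-type sequence: E E A A E A A A  (A=forall, E=exists)
Group into maximal same-type runs:
  Ex2 | Ax2 | Ex1 | Ax3
Number of blocks = 4

4


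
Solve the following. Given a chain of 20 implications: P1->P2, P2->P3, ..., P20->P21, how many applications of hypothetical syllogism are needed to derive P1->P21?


With 20 implications in a chain connecting 21 propositions:
P1->P2, P2->P3, ..., P20->P21
Steps needed = (number of implications) - 1 = 20 - 1 = 19

19


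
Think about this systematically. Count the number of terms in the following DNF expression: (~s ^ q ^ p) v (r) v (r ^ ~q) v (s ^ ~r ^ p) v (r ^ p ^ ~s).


A DNF formula is a disjunction of terms (conjunctions).
Terms are separated by v.
Counting the disjuncts: 5 terms.

5


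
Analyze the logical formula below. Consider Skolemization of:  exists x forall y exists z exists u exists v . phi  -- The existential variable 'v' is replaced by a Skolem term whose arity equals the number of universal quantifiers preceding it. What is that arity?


Quantifier prefix: exists x forall y exists z exists u exists v
'v' is existentially quantified at position 5.
Universal variables preceding it: y
Skolem function arity = 1

1


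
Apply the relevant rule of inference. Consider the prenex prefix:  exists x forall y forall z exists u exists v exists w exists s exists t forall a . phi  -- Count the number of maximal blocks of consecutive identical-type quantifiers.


Quantifier-type sequence: E A A E E E E E A  (A=forall, E=exists)
Group into maximal same-type runs:
  Ex1 | Ax2 | Ex5 | Ax1
Number of blocks = 4

4


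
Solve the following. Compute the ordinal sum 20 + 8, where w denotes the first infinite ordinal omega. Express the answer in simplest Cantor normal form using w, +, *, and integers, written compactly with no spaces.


Compute 20 + 8.
Ordinal + is associative but NOT commutative; for finite n>0, n + w = w but w + n stays w+n.
Both operands finite; ordinal + agrees with natural +: 20 + 8 = 28.
Result = 28

28


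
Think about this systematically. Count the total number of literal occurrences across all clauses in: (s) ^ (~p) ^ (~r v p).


Counting literals in each clause:
Clause 1: 1 literal(s)
Clause 2: 1 literal(s)
Clause 3: 2 literal(s)
Total = 4

4


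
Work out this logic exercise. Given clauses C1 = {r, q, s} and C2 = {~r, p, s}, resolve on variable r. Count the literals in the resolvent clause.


Remove r from C1 and ~r from C2.
C1 remainder: {q, s}
C2 remainder: {p, s}
Union (resolvent): {p, q, s}
Resolvent has 3 literal(s).

3


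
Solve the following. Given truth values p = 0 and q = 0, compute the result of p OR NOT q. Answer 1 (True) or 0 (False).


p = 0, q = 0
Operation: p OR NOT q
Evaluate: 0 OR NOT 0 = 1

1


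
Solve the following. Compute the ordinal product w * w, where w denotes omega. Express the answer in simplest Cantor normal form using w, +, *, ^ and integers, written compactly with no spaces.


Compute w * w.
Ordinal * is associative and left-distributive over +, but NOT commutative; for finite n>1, n*w = w but w*n stays w*n.
w * w = w^2 by definition.
Result = w^2

w^2


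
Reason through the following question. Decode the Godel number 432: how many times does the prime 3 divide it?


Factorize 432 by dividing by 3 repeatedly.
Division steps: 3 divides 432 exactly 3 time(s).
Exponent of 3 = 3

3


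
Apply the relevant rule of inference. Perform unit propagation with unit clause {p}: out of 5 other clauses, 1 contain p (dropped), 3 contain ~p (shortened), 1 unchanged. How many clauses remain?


Satisfied (removed): 1
Shortened (remain): 3
Unchanged (remain): 1
Remaining = 3 + 1 = 4

4


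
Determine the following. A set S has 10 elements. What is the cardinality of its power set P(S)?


The power set of a set with n elements has 2^n elements.
|P(S)| = 2^10 = 1024

1024


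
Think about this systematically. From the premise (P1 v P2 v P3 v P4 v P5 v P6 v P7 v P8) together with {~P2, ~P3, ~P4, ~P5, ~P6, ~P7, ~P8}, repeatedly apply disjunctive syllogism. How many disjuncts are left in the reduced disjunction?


Original disjuncts (8): P1, P2, P3, P4, P5, P6, P7, P8
Negated (eliminate): ~P2, ~P3, ~P4, ~P5, ~P6, ~P7, ~P8
Remaining disjuncts: P1
Count = 8 - 7 = 1

1


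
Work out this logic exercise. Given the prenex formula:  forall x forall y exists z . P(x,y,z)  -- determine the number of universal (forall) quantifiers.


Quantifier prefix: forall x forall y exists z
Mark each quantifier type:
  U U E
Universal count = 2, Existential count = 1
Asked for universal (forall) quantifiers: 2

2


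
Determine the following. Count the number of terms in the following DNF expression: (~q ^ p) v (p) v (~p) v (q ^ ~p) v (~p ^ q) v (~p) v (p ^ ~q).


A DNF formula is a disjunction of terms (conjunctions).
Terms are separated by v.
Counting the disjuncts: 7 terms.

7


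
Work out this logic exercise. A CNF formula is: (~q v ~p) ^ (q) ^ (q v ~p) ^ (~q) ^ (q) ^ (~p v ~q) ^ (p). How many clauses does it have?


A CNF formula is a conjunction of clauses.
Clauses are separated by ^.
Counting the conjuncts: 7 clauses.

7


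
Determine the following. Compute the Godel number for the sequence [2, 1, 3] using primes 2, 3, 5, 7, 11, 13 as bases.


Encode each element as an exponent of the corresponding prime:
  2^2 = 4
  3^1 = 3
  5^3 = 125
Product = 4 * 3 * 125 = 1500

1500


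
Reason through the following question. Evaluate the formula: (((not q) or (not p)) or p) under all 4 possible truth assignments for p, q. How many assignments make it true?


Check all 4 assignments:
p=0, q=0: 1
p=0, q=1: 1
p=1, q=0: 1
p=1, q=1: 1
Count of True = 4

4


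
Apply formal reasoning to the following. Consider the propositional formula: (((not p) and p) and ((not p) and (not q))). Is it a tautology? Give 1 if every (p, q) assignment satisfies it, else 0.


Check all 4 assignments:
p=0, q=0: 0
p=0, q=1: 0
p=1, q=0: 0
p=1, q=1: 0
Satisfying count = 0/4.
Tautology iff count = 4: no.

0


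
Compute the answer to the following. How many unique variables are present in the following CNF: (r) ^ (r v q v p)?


Identify each variable that appears in the formula.
Variables found: p, q, r
Count = 3

3


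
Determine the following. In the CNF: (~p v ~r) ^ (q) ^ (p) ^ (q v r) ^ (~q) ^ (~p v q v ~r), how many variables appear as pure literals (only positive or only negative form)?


Check each variable for pure literal status:
p: mixed (not pure)
q: mixed (not pure)
r: mixed (not pure)
Pure literal count = 0

0


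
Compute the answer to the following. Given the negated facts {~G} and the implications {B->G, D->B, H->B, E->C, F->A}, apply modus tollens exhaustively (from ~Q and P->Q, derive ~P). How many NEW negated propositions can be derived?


Initial negated facts: {~G}
Apply modus tollens to closure:
  ~G and B->G  =>  ~B
  ~B and D->B  =>  ~D
  ~B and H->B  =>  ~H
Final negated: {~B, ~D, ~G, ~H}
New negations: {~B, ~D, ~H}
Count = 3

3


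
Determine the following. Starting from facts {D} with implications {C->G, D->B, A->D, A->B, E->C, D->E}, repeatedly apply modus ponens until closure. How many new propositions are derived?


Initial facts: {D}
Apply modus ponens to closure:
  D and D->B  =>  B
  D and D->E  =>  E
  E and E->C  =>  C
  C and C->G  =>  G
Final known: {B, C, D, E, G}
New propositions: {B, C, E, G}
Count = 4

4


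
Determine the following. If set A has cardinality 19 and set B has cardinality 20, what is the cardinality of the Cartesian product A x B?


The Cartesian product A x B contains all ordered pairs (a, b).
|A x B| = |A| * |B| = 19 * 20 = 380

380


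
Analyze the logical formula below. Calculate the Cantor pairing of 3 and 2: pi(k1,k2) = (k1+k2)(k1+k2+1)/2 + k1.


k1 + k2 = 5
(k1+k2)(k1+k2+1)/2 = 5 * 6 / 2 = 15
pi = 15 + 3 = 18

18


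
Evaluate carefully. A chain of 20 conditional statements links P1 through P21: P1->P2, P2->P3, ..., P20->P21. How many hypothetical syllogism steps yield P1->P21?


With 20 implications in a chain connecting 21 propositions:
P1->P2, P2->P3, ..., P20->P21
Steps needed = (number of implications) - 1 = 20 - 1 = 19

19


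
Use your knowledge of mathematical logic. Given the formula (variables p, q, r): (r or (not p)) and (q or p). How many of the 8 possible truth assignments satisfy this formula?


Evaluate all 8 assignments for p, q, r:
p=0, q=0, r=0: 0
p=0, q=0, r=1: 0
p=0, q=1, r=0: 1
p=0, q=1, r=1: 1
p=1, q=0, r=0: 0
p=1, q=0, r=1: 1
p=1, q=1, r=0: 0
p=1, q=1, r=1: 1
Satisfying count = 4

4


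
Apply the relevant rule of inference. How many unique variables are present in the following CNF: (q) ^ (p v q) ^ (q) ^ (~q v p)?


Identify each variable that appears in the formula.
Variables found: p, q
Count = 2

2


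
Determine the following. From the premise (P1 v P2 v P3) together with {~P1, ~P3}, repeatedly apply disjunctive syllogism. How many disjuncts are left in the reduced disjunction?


Original disjuncts (3): P1, P2, P3
Negated (eliminate): ~P1, ~P3
Remaining disjuncts: P2
Count = 3 - 2 = 1

1


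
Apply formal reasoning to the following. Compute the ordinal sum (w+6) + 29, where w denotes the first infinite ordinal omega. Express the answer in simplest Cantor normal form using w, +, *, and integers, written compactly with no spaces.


Compute (w+6) + 29.
Ordinal + is associative but NOT commutative; for finite n>0, n + w = w but w + n stays w+n.
By associativity: (w+6) + 29 = w + (6+29) = w+35.
Result = w+35

w+35


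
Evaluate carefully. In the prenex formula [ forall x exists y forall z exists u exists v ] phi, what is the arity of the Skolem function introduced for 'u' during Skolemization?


Quantifier prefix: forall x exists y forall z exists u exists v
'u' is existentially quantified at position 4.
Universal variables preceding it: x, z
Skolem function arity = 2

2


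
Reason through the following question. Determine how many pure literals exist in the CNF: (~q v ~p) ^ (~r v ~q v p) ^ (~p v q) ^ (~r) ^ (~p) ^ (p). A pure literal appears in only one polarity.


Check each variable for pure literal status:
p: mixed (not pure)
q: mixed (not pure)
r: pure negative
Pure literal count = 1

1


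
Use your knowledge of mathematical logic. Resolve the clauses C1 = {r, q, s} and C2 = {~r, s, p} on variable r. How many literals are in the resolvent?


Remove r from C1 and ~r from C2.
C1 remainder: {q, s}
C2 remainder: {s, p}
Union (resolvent): {p, q, s}
Resolvent has 3 literal(s).

3


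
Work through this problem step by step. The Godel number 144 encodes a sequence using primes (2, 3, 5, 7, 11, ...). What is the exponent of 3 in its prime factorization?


Factorize 144 by dividing by 3 repeatedly.
Division steps: 3 divides 144 exactly 2 time(s).
Exponent of 3 = 2

2


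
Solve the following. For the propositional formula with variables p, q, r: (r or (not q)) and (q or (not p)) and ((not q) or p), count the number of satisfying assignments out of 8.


Evaluate all 8 assignments for p, q, r:
p=0, q=0, r=0: 1
p=0, q=0, r=1: 1
p=0, q=1, r=0: 0
p=0, q=1, r=1: 0
p=1, q=0, r=0: 0
p=1, q=0, r=1: 0
p=1, q=1, r=0: 0
p=1, q=1, r=1: 1
Satisfying count = 3

3


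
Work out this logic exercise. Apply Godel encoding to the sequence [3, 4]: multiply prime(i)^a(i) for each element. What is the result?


Encode each element as an exponent of the corresponding prime:
  2^3 = 8
  3^4 = 81
Product = 8 * 81 = 648

648


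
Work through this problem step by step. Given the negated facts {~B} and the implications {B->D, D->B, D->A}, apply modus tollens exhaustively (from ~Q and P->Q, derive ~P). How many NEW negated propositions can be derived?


Initial negated facts: {~B}
Apply modus tollens to closure:
  ~B and D->B  =>  ~D
Final negated: {~B, ~D}
New negations: {~D}
Count = 1

1


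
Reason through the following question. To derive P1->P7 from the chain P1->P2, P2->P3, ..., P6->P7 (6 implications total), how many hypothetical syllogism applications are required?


With 6 implications in a chain connecting 7 propositions:
P1->P2, P2->P3, ..., P6->P7
Steps needed = (number of implications) - 1 = 6 - 1 = 5

5


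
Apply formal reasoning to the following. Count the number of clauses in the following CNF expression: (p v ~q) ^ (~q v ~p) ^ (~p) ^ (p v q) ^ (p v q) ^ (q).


A CNF formula is a conjunction of clauses.
Clauses are separated by ^.
Counting the conjuncts: 6 clauses.

6


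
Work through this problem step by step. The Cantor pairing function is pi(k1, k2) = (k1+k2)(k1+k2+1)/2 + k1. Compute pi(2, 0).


k1 + k2 = 2
(k1+k2)(k1+k2+1)/2 = 2 * 3 / 2 = 3
pi = 3 + 2 = 5

5


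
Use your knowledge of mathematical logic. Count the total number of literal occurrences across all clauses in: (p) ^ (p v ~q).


Counting literals in each clause:
Clause 1: 1 literal(s)
Clause 2: 2 literal(s)
Total = 3

3


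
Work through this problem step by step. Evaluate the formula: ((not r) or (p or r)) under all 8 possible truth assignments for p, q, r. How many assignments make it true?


Check all 8 assignments:
p=0, q=0, r=0: 1
p=0, q=0, r=1: 1
p=0, q=1, r=0: 1
p=0, q=1, r=1: 1
p=1, q=0, r=0: 1
p=1, q=0, r=1: 1
p=1, q=1, r=0: 1
p=1, q=1, r=1: 1
Count of True = 8

8


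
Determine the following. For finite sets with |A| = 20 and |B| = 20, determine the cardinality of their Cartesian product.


The Cartesian product A x B contains all ordered pairs (a, b).
|A x B| = |A| * |B| = 20 * 20 = 400

400


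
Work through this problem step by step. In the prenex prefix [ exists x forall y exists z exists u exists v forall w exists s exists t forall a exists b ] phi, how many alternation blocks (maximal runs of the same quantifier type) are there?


Quantifier-type sequence: E A E E E A E E A E  (A=forall, E=exists)
Group into maximal same-type runs:
  Ex1 | Ax1 | Ex3 | Ax1 | Ex2 | Ax1 | Ex1
Number of blocks = 7

7


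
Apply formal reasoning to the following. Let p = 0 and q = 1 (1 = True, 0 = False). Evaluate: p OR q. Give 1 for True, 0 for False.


p = 0, q = 1
Operation: p OR q
Evaluate: 0 OR 1 = 1

1


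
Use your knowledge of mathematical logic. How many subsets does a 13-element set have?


The power set of a set with n elements has 2^n elements.
|P(S)| = 2^13 = 8192

8192


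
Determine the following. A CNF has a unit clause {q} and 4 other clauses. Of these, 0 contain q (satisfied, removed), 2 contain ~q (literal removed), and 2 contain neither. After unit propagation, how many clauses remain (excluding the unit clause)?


Satisfied (removed): 0
Shortened (remain): 2
Unchanged (remain): 2
Remaining = 2 + 2 = 4

4


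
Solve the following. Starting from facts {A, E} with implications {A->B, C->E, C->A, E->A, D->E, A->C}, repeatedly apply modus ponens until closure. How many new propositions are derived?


Initial facts: {A, E}
Apply modus ponens to closure:
  A and A->B  =>  B
  A and A->C  =>  C
Final known: {A, B, C, E}
New propositions: {B, C}
Count = 2

2


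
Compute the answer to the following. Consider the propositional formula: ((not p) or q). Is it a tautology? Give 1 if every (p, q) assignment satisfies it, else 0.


Check all 4 assignments:
p=0, q=0: 1
p=0, q=1: 1
p=1, q=0: 0
p=1, q=1: 1
Satisfying count = 3/4.
Tautology iff count = 4: no.

0


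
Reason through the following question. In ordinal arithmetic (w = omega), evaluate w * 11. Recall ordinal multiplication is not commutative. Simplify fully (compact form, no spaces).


Compute w * 11.
Ordinal * is associative and left-distributive over +, but NOT commutative; for finite n>1, n*w = w but w*n stays w*n.
w * 11 means 11 copies of w concatenated: w*11.
Result = w*11

w*11


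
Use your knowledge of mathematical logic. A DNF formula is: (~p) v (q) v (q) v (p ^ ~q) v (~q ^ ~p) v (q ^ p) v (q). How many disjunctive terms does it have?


A DNF formula is a disjunction of terms (conjunctions).
Terms are separated by v.
Counting the disjuncts: 7 terms.

7


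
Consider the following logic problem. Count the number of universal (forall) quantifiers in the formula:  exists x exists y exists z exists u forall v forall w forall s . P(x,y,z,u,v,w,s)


Quantifier prefix: exists x exists y exists z exists u forall v forall w forall s
Mark each quantifier type:
  E E E E U U U
Universal count = 3, Existential count = 4
Asked for universal (forall) quantifiers: 3

3


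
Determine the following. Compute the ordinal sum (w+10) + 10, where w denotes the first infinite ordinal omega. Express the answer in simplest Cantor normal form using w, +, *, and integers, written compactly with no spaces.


Compute (w+10) + 10.
Ordinal + is associative but NOT commutative; for finite n>0, n + w = w but w + n stays w+n.
By associativity: (w+10) + 10 = w + (10+10) = w+20.
Result = w+20

w+20


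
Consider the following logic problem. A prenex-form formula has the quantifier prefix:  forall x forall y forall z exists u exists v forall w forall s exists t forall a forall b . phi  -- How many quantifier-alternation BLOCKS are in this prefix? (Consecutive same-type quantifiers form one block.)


Quantifier-type sequence: A A A E E A A E A A  (A=forall, E=exists)
Group into maximal same-type runs:
  Ax3 | Ex2 | Ax2 | Ex1 | Ax2
Number of blocks = 5

5


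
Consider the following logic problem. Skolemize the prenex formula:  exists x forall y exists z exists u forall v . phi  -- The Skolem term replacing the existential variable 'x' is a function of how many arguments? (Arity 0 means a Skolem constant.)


Quantifier prefix: exists x forall y exists z exists u forall v
'x' is existentially quantified at position 1.
No universal quantifiers precede it.
Skolem function arity = 0 (a Skolem constant)

0


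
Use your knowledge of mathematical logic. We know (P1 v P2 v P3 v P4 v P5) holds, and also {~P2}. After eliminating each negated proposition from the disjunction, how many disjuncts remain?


Original disjuncts (5): P1, P2, P3, P4, P5
Negated (eliminate): ~P2
Remaining disjuncts: P1, P3, P4, P5
Count = 5 - 1 = 4

4


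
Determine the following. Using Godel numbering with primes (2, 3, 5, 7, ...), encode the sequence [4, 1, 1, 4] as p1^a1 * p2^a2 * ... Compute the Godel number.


Encode each element as an exponent of the corresponding prime:
  2^4 = 16
  3^1 = 3
  5^1 = 5
  7^4 = 2401
Product = 16 * 3 * 5 * 2401 = 576240

576240


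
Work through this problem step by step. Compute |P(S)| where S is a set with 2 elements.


The power set of a set with n elements has 2^n elements.
|P(S)| = 2^2 = 4

4


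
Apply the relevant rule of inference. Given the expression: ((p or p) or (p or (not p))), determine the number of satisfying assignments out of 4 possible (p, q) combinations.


Check all 4 assignments:
p=0, q=0: 1
p=0, q=1: 1
p=1, q=0: 1
p=1, q=1: 1
Count of True = 4

4


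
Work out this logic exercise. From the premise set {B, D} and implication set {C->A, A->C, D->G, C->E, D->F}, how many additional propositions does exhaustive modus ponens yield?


Initial facts: {B, D}
Apply modus ponens to closure:
  D and D->G  =>  G
  D and D->F  =>  F
Final known: {B, D, F, G}
New propositions: {F, G}
Count = 2

2


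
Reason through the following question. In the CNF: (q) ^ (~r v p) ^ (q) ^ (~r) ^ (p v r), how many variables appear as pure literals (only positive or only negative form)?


Check each variable for pure literal status:
p: pure positive
q: pure positive
r: mixed (not pure)
Pure literal count = 2

2


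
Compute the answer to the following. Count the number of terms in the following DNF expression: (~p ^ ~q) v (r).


A DNF formula is a disjunction of terms (conjunctions).
Terms are separated by v.
Counting the disjuncts: 2 terms.

2


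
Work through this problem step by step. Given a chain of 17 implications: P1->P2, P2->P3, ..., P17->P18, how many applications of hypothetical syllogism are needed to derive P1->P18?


With 17 implications in a chain connecting 18 propositions:
P1->P2, P2->P3, ..., P17->P18
Steps needed = (number of implications) - 1 = 17 - 1 = 16

16


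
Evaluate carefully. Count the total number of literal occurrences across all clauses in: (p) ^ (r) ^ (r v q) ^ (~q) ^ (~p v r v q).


Counting literals in each clause:
Clause 1: 1 literal(s)
Clause 2: 1 literal(s)
Clause 3: 2 literal(s)
Clause 4: 1 literal(s)
Clause 5: 3 literal(s)
Total = 8

8


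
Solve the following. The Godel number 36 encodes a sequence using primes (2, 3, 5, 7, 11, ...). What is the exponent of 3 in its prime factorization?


Factorize 36 by dividing by 3 repeatedly.
Division steps: 3 divides 36 exactly 2 time(s).
Exponent of 3 = 2

2


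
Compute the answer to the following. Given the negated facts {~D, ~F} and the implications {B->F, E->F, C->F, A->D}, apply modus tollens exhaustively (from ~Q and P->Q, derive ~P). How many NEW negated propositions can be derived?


Initial negated facts: {~D, ~F}
Apply modus tollens to closure:
  ~F and B->F  =>  ~B
  ~F and E->F  =>  ~E
  ~F and C->F  =>  ~C
  ~D and A->D  =>  ~A
Final negated: {~A, ~B, ~C, ~D, ~E, ~F}
New negations: {~A, ~B, ~C, ~E}
Count = 4

4


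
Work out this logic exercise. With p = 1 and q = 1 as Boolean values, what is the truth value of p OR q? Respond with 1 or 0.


p = 1, q = 1
Operation: p OR q
Evaluate: 1 OR 1 = 1

1


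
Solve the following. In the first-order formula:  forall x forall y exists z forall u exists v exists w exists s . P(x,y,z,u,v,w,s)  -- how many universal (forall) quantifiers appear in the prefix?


Quantifier prefix: forall x forall y exists z forall u exists v exists w exists s
Mark each quantifier type:
  U U E U E E E
Universal count = 3, Existential count = 4
Asked for universal (forall) quantifiers: 3

3


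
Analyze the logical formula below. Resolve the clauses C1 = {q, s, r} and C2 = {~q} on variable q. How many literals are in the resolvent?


Remove q from C1 and ~q from C2.
C1 remainder: {s, r}
C2 remainder: {}
Union (resolvent): {r, s}
Resolvent has 2 literal(s).

2


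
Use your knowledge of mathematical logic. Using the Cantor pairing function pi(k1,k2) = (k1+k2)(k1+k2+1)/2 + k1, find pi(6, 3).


k1 + k2 = 9
(k1+k2)(k1+k2+1)/2 = 9 * 10 / 2 = 45
pi = 45 + 6 = 51

51


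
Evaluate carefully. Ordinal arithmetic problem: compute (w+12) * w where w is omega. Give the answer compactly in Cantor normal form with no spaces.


Compute (w+12) * w.
Ordinal * is associative and left-distributive over +, but NOT commutative; for finite n>1, n*w = w but w*n stays w*n.
(w+12) * w = sup{(w+12)*k : k<w} = sup{w*k+12} = w^2 (the +12 tail is absorbed in the limit).
Result = w^2

w^2


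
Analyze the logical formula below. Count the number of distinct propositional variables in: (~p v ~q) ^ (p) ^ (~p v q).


Identify each variable that appears in the formula.
Variables found: p, q
Count = 2

2


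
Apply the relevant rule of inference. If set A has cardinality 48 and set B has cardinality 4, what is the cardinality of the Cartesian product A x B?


The Cartesian product A x B contains all ordered pairs (a, b).
|A x B| = |A| * |B| = 48 * 4 = 192

192


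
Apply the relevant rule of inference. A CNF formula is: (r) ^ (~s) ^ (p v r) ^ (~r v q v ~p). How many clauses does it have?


A CNF formula is a conjunction of clauses.
Clauses are separated by ^.
Counting the conjuncts: 4 clauses.

4


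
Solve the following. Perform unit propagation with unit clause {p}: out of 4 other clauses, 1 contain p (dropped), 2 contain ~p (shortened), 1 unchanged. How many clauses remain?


Satisfied (removed): 1
Shortened (remain): 2
Unchanged (remain): 1
Remaining = 2 + 1 = 3

3


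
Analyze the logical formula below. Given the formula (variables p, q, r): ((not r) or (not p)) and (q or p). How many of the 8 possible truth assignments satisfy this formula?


Evaluate all 8 assignments for p, q, r:
p=0, q=0, r=0: 0
p=0, q=0, r=1: 0
p=0, q=1, r=0: 1
p=0, q=1, r=1: 1
p=1, q=0, r=0: 1
p=1, q=0, r=1: 0
p=1, q=1, r=0: 1
p=1, q=1, r=1: 0
Satisfying count = 4

4


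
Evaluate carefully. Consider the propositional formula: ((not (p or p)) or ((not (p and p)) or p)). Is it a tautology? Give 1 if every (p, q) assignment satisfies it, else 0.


Check all 4 assignments:
p=0, q=0: 1
p=0, q=1: 1
p=1, q=0: 1
p=1, q=1: 1
Satisfying count = 4/4.
Tautology iff count = 4: yes.

1


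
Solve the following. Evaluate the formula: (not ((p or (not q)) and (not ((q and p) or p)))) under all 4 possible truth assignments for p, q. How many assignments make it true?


Check all 4 assignments:
p=0, q=0: 0
p=0, q=1: 1
p=1, q=0: 1
p=1, q=1: 1
Count of True = 3

3


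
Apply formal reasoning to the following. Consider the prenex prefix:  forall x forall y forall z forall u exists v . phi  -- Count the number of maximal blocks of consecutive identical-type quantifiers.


Quantifier-type sequence: A A A A E  (A=forall, E=exists)
Group into maximal same-type runs:
  Ax4 | Ex1
Number of blocks = 2

2


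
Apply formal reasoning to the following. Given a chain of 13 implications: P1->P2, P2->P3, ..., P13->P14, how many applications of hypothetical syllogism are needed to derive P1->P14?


With 13 implications in a chain connecting 14 propositions:
P1->P2, P2->P3, ..., P13->P14
Steps needed = (number of implications) - 1 = 13 - 1 = 12

12


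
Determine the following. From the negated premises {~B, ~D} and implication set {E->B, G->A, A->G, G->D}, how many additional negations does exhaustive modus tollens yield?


Initial negated facts: {~B, ~D}
Apply modus tollens to closure:
  ~B and E->B  =>  ~E
  ~D and G->D  =>  ~G
  ~G and A->G  =>  ~A
Final negated: {~A, ~B, ~D, ~E, ~G}
New negations: {~A, ~E, ~G}
Count = 3

3


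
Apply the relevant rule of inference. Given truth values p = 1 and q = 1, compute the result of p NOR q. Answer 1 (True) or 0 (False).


p = 1, q = 1
Operation: p NOR q
Evaluate: 1 NOR 1 = 0

0


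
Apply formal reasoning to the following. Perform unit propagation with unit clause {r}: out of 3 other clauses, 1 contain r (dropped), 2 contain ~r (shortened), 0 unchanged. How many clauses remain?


Satisfied (removed): 1
Shortened (remain): 2
Unchanged (remain): 0
Remaining = 2 + 0 = 2

2


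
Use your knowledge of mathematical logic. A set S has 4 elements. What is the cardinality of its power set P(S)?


The power set of a set with n elements has 2^n elements.
|P(S)| = 2^4 = 16

16


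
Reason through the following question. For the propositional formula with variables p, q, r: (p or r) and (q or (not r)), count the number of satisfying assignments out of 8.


Evaluate all 8 assignments for p, q, r:
p=0, q=0, r=0: 0
p=0, q=0, r=1: 0
p=0, q=1, r=0: 0
p=0, q=1, r=1: 1
p=1, q=0, r=0: 1
p=1, q=0, r=1: 0
p=1, q=1, r=0: 1
p=1, q=1, r=1: 1
Satisfying count = 4

4


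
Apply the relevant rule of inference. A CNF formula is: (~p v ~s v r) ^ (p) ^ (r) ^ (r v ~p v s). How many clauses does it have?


A CNF formula is a conjunction of clauses.
Clauses are separated by ^.
Counting the conjuncts: 4 clauses.

4


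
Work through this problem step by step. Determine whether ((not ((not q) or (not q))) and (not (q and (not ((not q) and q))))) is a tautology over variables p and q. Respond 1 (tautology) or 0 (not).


Check all 4 assignments:
p=0, q=0: 0
p=0, q=1: 0
p=1, q=0: 0
p=1, q=1: 0
Satisfying count = 0/4.
Tautology iff count = 4: no.

0


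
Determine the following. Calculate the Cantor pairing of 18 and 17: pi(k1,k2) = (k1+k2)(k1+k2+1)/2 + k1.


k1 + k2 = 35
(k1+k2)(k1+k2+1)/2 = 35 * 36 / 2 = 630
pi = 630 + 18 = 648

648


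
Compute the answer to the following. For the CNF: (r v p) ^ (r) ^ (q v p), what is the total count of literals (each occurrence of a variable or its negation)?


Counting literals in each clause:
Clause 1: 2 literal(s)
Clause 2: 1 literal(s)
Clause 3: 2 literal(s)
Total = 5

5


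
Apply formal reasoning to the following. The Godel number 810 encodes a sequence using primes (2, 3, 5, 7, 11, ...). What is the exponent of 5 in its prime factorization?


Factorize 810 by dividing by 5 repeatedly.
Division steps: 5 divides 810 exactly 1 time(s).
Exponent of 5 = 1

1


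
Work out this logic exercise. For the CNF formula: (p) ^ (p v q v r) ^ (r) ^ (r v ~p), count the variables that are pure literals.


Check each variable for pure literal status:
p: mixed (not pure)
q: pure positive
r: pure positive
Pure literal count = 2

2


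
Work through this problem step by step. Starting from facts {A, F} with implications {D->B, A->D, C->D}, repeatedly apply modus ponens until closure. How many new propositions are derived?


Initial facts: {A, F}
Apply modus ponens to closure:
  A and A->D  =>  D
  D and D->B  =>  B
Final known: {A, B, D, F}
New propositions: {B, D}
Count = 2

2
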